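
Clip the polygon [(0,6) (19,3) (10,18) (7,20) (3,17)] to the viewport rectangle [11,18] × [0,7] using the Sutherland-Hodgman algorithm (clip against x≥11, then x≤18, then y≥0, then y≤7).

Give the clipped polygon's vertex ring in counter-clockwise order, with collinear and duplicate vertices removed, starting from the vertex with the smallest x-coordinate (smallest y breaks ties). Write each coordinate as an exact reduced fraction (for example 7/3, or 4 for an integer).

1. After x ≥ 11: [(11,81/19) (19,3) (11,49/3)]
2. After x ≤ 18: [(11,81/19) (18,60/19) (18,14/3) (11,49/3)]
3. After y ≥ 0: [(11,81/19) (18,60/19) (18,14/3) (11,49/3)]
4. After y ≤ 7: [(11,7) (11,81/19) (18,60/19) (18,14/3) (83/5,7)]
5. Canonical ring: [(11,81/19) (18,60/19) (18,14/3) (83/5,7) (11,7)]

Clipped polygon: [(11,81/19) (18,60/19) (18,14/3) (83/5,7) (11,7)]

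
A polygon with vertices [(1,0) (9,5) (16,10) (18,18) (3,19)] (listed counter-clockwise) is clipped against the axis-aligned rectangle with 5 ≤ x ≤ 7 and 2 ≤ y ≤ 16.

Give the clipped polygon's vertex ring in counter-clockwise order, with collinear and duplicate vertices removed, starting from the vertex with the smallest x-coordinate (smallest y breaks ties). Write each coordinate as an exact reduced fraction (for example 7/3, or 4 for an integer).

1. After x ≥ 5: [(5,5/2) (9,5) (16,10) (18,18) (5,283/15)]
2. After x ≤ 7: [(5,5/2) (7,15/4) (7,281/15) (5,283/15)]
3. After y ≥ 2: [(5,5/2) (7,15/4) (7,281/15) (5,283/15)]
4. After y ≤ 16: [(5,16) (5,5/2) (7,15/4) (7,16)]
5. Canonical ring: [(5,5/2) (7,15/4) (7,16) (5,16)]

Clipped polygon: [(5,5/2) (7,15/4) (7,16) (5,16)]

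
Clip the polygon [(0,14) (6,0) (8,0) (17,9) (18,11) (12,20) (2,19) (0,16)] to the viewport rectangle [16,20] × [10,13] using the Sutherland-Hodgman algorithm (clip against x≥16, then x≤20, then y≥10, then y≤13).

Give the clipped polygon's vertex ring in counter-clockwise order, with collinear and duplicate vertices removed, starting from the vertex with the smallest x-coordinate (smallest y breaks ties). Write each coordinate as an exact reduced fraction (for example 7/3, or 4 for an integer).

1. After x ≥ 16: [(16,8) (17,9) (18,11) (16,14)]
2. After x ≤ 20: [(16,8) (17,9) (18,11) (16,14)]
3. After y ≥ 10: [(16,10) (35/2,10) (18,11) (16,14)]
4. After y ≤ 13: [(16,13) (16,10) (35/2,10) (18,11) (50/3,13)]
5. Canonical ring: [(16,10) (35/2,10) (18,11) (50/3,13) (16,13)]

Clipped polygon: [(16,10) (35/2,10) (18,11) (50/3,13) (16,13)]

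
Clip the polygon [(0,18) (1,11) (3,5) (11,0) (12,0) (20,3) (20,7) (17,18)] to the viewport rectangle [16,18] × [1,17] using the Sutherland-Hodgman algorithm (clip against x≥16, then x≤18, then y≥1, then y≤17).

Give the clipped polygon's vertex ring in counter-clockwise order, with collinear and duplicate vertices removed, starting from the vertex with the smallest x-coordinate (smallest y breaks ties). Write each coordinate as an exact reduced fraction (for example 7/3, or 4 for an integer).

Clipped polygon: [(16,3/2) (18,9/4) (18,43/3) (190/11,17) (16,17)]

1. After x ≥ 16: [(16,18) (16,3/2) (20,3) (20,7) (17,18)]
2. After x ≤ 18: [(16,18) (16,3/2) (18,9/4) (18,43/3) (17,18)]
3. After y ≥ 1: [(16,18) (16,3/2) (18,9/4) (18,43/3) (17,18)]
4. After y ≤ 17: [(16,17) (16,3/2) (18,9/4) (18,43/3) (190/11,17)]
5. Canonical ring: [(16,3/2) (18,9/4) (18,43/3) (190/11,17) (16,17)]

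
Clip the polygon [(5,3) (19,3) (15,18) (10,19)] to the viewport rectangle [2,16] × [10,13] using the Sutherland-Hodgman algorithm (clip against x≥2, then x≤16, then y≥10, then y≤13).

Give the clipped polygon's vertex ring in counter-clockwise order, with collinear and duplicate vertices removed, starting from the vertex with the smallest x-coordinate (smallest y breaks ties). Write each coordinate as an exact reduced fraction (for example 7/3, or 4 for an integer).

1. After x ≥ 2: [(5,3) (19,3) (15,18) (10,19)]
2. After x ≤ 16: [(5,3) (16,3) (16,57/4) (15,18) (10,19)]
3. After y ≥ 10: [(115/16,10) (16,10) (16,57/4) (15,18) (10,19)]
4. After y ≤ 13: [(65/8,13) (115/16,10) (16,10) (16,13)]
5. Canonical ring: [(115/16,10) (16,10) (16,13) (65/8,13)]

Clipped polygon: [(115/16,10) (16,10) (16,13) (65/8,13)]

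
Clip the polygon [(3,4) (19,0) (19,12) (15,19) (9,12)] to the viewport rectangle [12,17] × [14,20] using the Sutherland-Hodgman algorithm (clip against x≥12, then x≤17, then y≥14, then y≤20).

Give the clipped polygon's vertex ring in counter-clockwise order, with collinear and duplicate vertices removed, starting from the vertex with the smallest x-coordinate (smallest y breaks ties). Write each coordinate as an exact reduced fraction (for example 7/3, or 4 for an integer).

Clipped polygon: [(12,14) (17,14) (17,31/2) (15,19) (12,31/2)]

1. After x ≥ 12: [(12,7/4) (19,0) (19,12) (15,19) (12,31/2)]
2. After x ≤ 17: [(12,7/4) (17,1/2) (17,31/2) (15,19) (12,31/2)]
3. After y ≥ 14: [(12,14) (17,14) (17,31/2) (15,19) (12,31/2)]
4. After y ≤ 20: [(12,14) (17,14) (17,31/2) (15,19) (12,31/2)]
5. Canonical ring: [(12,14) (17,14) (17,31/2) (15,19) (12,31/2)]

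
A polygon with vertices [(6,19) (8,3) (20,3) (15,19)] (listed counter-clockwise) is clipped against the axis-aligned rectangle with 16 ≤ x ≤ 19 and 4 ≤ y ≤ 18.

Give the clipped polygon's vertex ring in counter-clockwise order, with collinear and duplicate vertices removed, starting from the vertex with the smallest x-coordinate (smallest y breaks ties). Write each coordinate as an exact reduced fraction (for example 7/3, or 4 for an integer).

Clipped polygon: [(16,4) (19,4) (19,31/5) (16,79/5)]

1. After x ≥ 16: [(16,3) (20,3) (16,79/5)]
2. After x ≤ 19: [(16,3) (19,3) (19,31/5) (16,79/5)]
3. After y ≥ 4: [(16,4) (19,4) (19,31/5) (16,79/5)]
4. After y ≤ 18: [(16,4) (19,4) (19,31/5) (16,79/5)]
5. Canonical ring: [(16,4) (19,4) (19,31/5) (16,79/5)]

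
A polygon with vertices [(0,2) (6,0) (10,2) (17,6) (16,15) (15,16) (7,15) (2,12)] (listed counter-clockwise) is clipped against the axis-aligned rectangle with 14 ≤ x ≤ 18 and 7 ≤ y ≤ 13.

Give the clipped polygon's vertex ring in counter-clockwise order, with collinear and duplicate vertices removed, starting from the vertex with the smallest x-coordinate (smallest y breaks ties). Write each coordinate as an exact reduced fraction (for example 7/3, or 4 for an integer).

Clipped polygon: [(14,7) (152/9,7) (146/9,13) (14,13)]

1. After x ≥ 14: [(14,30/7) (17,6) (16,15) (15,16) (14,127/8)]
2. After x ≤ 18: [(14,30/7) (17,6) (16,15) (15,16) (14,127/8)]
3. After y ≥ 7: [(14,7) (152/9,7) (16,15) (15,16) (14,127/8)]
4. After y ≤ 13: [(14,13) (14,7) (152/9,7) (146/9,13)]
5. Canonical ring: [(14,7) (152/9,7) (146/9,13) (14,13)]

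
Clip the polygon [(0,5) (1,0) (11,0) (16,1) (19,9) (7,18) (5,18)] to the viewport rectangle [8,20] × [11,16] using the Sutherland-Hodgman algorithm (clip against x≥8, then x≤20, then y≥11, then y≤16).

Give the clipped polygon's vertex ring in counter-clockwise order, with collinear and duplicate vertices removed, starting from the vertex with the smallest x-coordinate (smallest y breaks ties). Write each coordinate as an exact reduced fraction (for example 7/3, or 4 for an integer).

1. After x ≥ 8: [(8,0) (11,0) (16,1) (19,9) (8,69/4)]
2. After x ≤ 20: [(8,0) (11,0) (16,1) (19,9) (8,69/4)]
3. After y ≥ 11: [(8,11) (49/3,11) (8,69/4)]
4. After y ≤ 16: [(8,16) (8,11) (49/3,11) (29/3,16)]
5. Canonical ring: [(8,11) (49/3,11) (29/3,16) (8,16)]

Clipped polygon: [(8,11) (49/3,11) (29/3,16) (8,16)]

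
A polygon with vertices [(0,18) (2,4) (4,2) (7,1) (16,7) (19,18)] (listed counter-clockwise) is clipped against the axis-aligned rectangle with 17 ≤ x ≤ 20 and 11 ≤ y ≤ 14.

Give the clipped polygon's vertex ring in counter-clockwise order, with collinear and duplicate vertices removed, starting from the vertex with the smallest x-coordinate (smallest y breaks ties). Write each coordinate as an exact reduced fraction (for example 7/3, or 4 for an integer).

1. After x ≥ 17: [(17,18) (17,32/3) (19,18)]
2. After x ≤ 20: [(17,18) (17,32/3) (19,18)]
3. After y ≥ 11: [(17,18) (17,11) (188/11,11) (19,18)]
4. After y ≤ 14: [(17,14) (17,11) (188/11,11) (197/11,14)]
5. Canonical ring: [(17,11) (188/11,11) (197/11,14) (17,14)]

Clipped polygon: [(17,11) (188/11,11) (197/11,14) (17,14)]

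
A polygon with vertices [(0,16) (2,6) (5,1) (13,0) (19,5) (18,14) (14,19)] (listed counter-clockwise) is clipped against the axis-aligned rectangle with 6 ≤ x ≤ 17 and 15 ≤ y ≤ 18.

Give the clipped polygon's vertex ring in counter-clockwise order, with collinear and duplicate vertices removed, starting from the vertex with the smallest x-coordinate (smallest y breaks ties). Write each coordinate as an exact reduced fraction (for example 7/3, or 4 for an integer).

Clipped polygon: [(6,15) (17,15) (17,61/4) (74/5,18) (28/3,18) (6,121/7)]

1. After x ≥ 6: [(6,121/7) (6,7/8) (13,0) (19,5) (18,14) (14,19)]
2. After x ≤ 17: [(6,121/7) (6,7/8) (13,0) (17,10/3) (17,61/4) (14,19)]
3. After y ≥ 15: [(6,121/7) (6,15) (17,15) (17,61/4) (14,19)]
4. After y ≤ 18: [(28/3,18) (6,121/7) (6,15) (17,15) (17,61/4) (74/5,18)]
5. Canonical ring: [(6,15) (17,15) (17,61/4) (74/5,18) (28/3,18) (6,121/7)]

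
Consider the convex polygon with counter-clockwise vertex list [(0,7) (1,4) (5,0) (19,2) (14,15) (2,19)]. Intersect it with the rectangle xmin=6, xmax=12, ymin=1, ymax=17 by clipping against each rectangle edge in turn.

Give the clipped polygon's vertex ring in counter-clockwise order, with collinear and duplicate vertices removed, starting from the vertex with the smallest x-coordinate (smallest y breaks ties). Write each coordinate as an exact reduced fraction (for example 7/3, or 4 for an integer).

Clipped polygon: [(6,1) (12,1) (12,47/3) (8,17) (6,17)]

1. After x ≥ 6: [(6,1/7) (19,2) (14,15) (6,53/3)]
2. After x ≤ 12: [(6,1/7) (12,1) (12,47/3) (6,53/3)]
3. After y ≥ 1: [(6,1) (12,1) (12,1) (12,47/3) (6,53/3)]
4. After y ≤ 17: [(6,17) (6,1) (12,1) (12,1) (12,47/3) (8,17)]
5. Canonical ring: [(6,1) (12,1) (12,47/3) (8,17) (6,17)]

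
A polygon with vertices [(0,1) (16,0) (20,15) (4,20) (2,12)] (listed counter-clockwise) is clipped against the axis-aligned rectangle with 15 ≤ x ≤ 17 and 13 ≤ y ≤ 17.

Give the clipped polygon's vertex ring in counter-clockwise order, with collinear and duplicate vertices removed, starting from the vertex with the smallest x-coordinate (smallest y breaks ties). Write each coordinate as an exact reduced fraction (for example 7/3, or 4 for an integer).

1. After x ≥ 15: [(15,1/16) (16,0) (20,15) (15,265/16)]
2. After x ≤ 17: [(15,1/16) (16,0) (17,15/4) (17,255/16) (15,265/16)]
3. After y ≥ 13: [(15,13) (17,13) (17,255/16) (15,265/16)]
4. After y ≤ 17: [(15,13) (17,13) (17,255/16) (15,265/16)]
5. Canonical ring: [(15,13) (17,13) (17,255/16) (15,265/16)]

Clipped polygon: [(15,13) (17,13) (17,255/16) (15,265/16)]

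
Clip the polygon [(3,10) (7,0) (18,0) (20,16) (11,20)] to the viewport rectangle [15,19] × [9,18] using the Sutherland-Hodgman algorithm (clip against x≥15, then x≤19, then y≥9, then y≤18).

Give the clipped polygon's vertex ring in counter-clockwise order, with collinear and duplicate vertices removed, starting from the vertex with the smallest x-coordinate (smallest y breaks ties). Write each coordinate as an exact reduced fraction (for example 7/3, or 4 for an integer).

Clipped polygon: [(15,9) (19,9) (19,148/9) (31/2,18) (15,18)]

1. After x ≥ 15: [(15,0) (18,0) (20,16) (15,164/9)]
2. After x ≤ 19: [(15,0) (18,0) (19,8) (19,148/9) (15,164/9)]
3. After y ≥ 9: [(15,9) (19,9) (19,148/9) (15,164/9)]
4. After y ≤ 18: [(15,18) (15,9) (19,9) (19,148/9) (31/2,18)]
5. Canonical ring: [(15,9) (19,9) (19,148/9) (31/2,18) (15,18)]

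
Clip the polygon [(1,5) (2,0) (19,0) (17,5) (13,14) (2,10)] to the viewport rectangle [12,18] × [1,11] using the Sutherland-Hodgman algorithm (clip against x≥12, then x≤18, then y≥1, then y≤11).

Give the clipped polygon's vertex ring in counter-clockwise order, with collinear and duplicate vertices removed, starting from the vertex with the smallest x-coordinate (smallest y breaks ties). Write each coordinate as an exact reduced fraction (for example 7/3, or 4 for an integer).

Clipped polygon: [(12,1) (18,1) (18,5/2) (17,5) (43/3,11) (12,11)]

1. After x ≥ 12: [(12,0) (19,0) (17,5) (13,14) (12,150/11)]
2. After x ≤ 18: [(12,0) (18,0) (18,5/2) (17,5) (13,14) (12,150/11)]
3. After y ≥ 1: [(12,1) (18,1) (18,5/2) (17,5) (13,14) (12,150/11)]
4. After y ≤ 11: [(12,11) (12,1) (18,1) (18,5/2) (17,5) (43/3,11)]
5. Canonical ring: [(12,1) (18,1) (18,5/2) (17,5) (43/3,11) (12,11)]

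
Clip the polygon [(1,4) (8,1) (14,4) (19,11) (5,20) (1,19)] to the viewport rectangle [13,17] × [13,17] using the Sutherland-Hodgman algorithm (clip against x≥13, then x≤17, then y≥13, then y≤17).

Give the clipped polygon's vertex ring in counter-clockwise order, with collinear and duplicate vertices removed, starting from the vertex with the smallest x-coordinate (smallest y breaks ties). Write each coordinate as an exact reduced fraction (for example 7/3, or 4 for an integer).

Clipped polygon: [(13,13) (143/9,13) (13,104/7)]

1. After x ≥ 13: [(13,7/2) (14,4) (19,11) (13,104/7)]
2. After x ≤ 17: [(13,7/2) (14,4) (17,41/5) (17,86/7) (13,104/7)]
3. After y ≥ 13: [(13,13) (143/9,13) (13,104/7)]
4. After y ≤ 17: [(13,13) (143/9,13) (13,104/7)]
5. Canonical ring: [(13,13) (143/9,13) (13,104/7)]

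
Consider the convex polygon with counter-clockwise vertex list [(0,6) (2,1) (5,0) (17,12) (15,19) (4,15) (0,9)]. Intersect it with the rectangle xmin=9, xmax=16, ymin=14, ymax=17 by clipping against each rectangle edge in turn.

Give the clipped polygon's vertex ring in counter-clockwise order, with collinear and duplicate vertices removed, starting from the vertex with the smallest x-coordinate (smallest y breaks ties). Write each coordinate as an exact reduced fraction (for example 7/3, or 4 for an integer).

1. After x ≥ 9: [(9,4) (17,12) (15,19) (9,185/11)]
2. After x ≤ 16: [(9,4) (16,11) (16,31/2) (15,19) (9,185/11)]
3. After y ≥ 14: [(9,14) (16,14) (16,31/2) (15,19) (9,185/11)]
4. After y ≤ 17: [(9,14) (16,14) (16,31/2) (109/7,17) (19/2,17) (9,185/11)]
5. Canonical ring: [(9,14) (16,14) (16,31/2) (109/7,17) (19/2,17) (9,185/11)]

Clipped polygon: [(9,14) (16,14) (16,31/2) (109/7,17) (19/2,17) (9,185/11)]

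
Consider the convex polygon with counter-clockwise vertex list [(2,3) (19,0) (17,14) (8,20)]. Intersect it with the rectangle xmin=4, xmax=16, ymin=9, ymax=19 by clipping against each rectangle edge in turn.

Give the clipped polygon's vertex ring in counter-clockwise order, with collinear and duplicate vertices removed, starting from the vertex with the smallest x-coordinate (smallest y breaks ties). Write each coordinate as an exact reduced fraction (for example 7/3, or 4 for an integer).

1. After x ≥ 4: [(4,26/3) (4,45/17) (19,0) (17,14) (8,20)]
2. After x ≤ 16: [(4,26/3) (4,45/17) (16,9/17) (16,44/3) (8,20)]
3. After y ≥ 9: [(70/17,9) (16,9) (16,44/3) (8,20)]
4. After y ≤ 19: [(130/17,19) (70/17,9) (16,9) (16,44/3) (19/2,19)]
5. Canonical ring: [(70/17,9) (16,9) (16,44/3) (19/2,19) (130/17,19)]

Clipped polygon: [(70/17,9) (16,9) (16,44/3) (19/2,19) (130/17,19)]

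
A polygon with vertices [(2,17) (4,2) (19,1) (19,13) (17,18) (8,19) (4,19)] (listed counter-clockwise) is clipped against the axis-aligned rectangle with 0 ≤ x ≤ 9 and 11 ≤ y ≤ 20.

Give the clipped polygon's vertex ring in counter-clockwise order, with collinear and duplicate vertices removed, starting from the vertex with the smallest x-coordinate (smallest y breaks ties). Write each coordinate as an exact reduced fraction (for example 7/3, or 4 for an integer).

Clipped polygon: [(2,17) (14/5,11) (9,11) (9,170/9) (8,19) (4,19)]

1. After x ≥ 0: [(2,17) (4,2) (19,1) (19,13) (17,18) (8,19) (4,19)]
2. After x ≤ 9: [(2,17) (4,2) (9,5/3) (9,170/9) (8,19) (4,19)]
3. After y ≥ 11: [(2,17) (14/5,11) (9,11) (9,170/9) (8,19) (4,19)]
4. After y ≤ 20: [(2,17) (14/5,11) (9,11) (9,170/9) (8,19) (4,19)]
5. Canonical ring: [(2,17) (14/5,11) (9,11) (9,170/9) (8,19) (4,19)]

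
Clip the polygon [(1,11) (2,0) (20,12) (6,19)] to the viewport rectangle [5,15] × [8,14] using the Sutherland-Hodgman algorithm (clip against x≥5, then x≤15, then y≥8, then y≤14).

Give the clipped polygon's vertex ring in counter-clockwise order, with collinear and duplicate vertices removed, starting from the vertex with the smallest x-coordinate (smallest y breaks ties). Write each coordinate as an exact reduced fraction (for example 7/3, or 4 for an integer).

1. After x ≥ 5: [(5,87/5) (5,2) (20,12) (6,19)]
2. After x ≤ 15: [(5,87/5) (5,2) (15,26/3) (15,29/2) (6,19)]
3. After y ≥ 8: [(5,87/5) (5,8) (14,8) (15,26/3) (15,29/2) (6,19)]
4. After y ≤ 14: [(5,14) (5,8) (14,8) (15,26/3) (15,14)]
5. Canonical ring: [(5,8) (14,8) (15,26/3) (15,14) (5,14)]

Clipped polygon: [(5,8) (14,8) (15,26/3) (15,14) (5,14)]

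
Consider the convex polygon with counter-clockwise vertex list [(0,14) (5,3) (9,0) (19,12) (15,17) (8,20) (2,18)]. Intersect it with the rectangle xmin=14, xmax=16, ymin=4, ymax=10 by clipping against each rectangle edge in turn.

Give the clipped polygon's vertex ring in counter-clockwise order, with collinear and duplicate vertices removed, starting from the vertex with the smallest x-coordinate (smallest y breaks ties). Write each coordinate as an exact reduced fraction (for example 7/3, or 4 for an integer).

1. After x ≥ 14: [(14,6) (19,12) (15,17) (14,122/7)]
2. After x ≤ 16: [(14,6) (16,42/5) (16,63/4) (15,17) (14,122/7)]
3. After y ≥ 4: [(14,6) (16,42/5) (16,63/4) (15,17) (14,122/7)]
4. After y ≤ 10: [(14,10) (14,6) (16,42/5) (16,10)]
5. Canonical ring: [(14,6) (16,42/5) (16,10) (14,10)]

Clipped polygon: [(14,6) (16,42/5) (16,10) (14,10)]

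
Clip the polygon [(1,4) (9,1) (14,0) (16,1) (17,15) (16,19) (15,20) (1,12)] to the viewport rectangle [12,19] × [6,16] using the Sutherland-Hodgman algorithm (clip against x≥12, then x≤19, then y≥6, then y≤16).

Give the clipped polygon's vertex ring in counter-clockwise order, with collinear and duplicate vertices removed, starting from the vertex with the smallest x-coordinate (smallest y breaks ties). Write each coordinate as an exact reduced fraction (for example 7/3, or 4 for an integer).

Clipped polygon: [(12,6) (229/14,6) (17,15) (67/4,16) (12,16)]

1. After x ≥ 12: [(12,2/5) (14,0) (16,1) (17,15) (16,19) (15,20) (12,128/7)]
2. After x ≤ 19: [(12,2/5) (14,0) (16,1) (17,15) (16,19) (15,20) (12,128/7)]
3. After y ≥ 6: [(12,6) (229/14,6) (17,15) (16,19) (15,20) (12,128/7)]
4. After y ≤ 16: [(12,16) (12,6) (229/14,6) (17,15) (67/4,16)]
5. Canonical ring: [(12,6) (229/14,6) (17,15) (67/4,16) (12,16)]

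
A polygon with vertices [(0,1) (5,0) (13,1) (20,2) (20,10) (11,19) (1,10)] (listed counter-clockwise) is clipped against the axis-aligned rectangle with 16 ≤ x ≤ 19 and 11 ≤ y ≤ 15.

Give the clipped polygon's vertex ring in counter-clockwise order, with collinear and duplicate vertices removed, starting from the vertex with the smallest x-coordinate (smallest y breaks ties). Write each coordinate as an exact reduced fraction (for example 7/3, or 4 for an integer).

Clipped polygon: [(16,11) (19,11) (16,14)]

1. After x ≥ 16: [(16,10/7) (20,2) (20,10) (16,14)]
2. After x ≤ 19: [(16,10/7) (19,13/7) (19,11) (16,14)]
3. After y ≥ 11: [(16,11) (19,11) (19,11) (16,14)]
4. After y ≤ 15: [(16,11) (19,11) (19,11) (16,14)]
5. Canonical ring: [(16,11) (19,11) (16,14)]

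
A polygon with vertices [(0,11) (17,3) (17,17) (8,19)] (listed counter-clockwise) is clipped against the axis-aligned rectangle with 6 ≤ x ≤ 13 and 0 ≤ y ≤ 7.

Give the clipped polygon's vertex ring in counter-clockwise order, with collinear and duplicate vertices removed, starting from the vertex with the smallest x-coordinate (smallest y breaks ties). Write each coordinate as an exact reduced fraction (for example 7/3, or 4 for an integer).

Clipped polygon: [(17/2,7) (13,83/17) (13,7)]

1. After x ≥ 6: [(6,17) (6,139/17) (17,3) (17,17) (8,19)]
2. After x ≤ 13: [(6,17) (6,139/17) (13,83/17) (13,161/9) (8,19)]
3. After y ≥ 0: [(6,17) (6,139/17) (13,83/17) (13,161/9) (8,19)]
4. After y ≤ 7: [(17/2,7) (13,83/17) (13,7)]
5. Canonical ring: [(17/2,7) (13,83/17) (13,7)]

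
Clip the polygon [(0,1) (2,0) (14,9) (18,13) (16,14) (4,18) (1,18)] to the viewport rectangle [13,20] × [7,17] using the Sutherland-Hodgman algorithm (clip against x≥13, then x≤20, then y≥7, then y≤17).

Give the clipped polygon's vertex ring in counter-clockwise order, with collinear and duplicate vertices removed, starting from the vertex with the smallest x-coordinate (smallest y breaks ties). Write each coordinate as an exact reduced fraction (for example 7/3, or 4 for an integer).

1. After x ≥ 13: [(13,33/4) (14,9) (18,13) (16,14) (13,15)]
2. After x ≤ 20: [(13,33/4) (14,9) (18,13) (16,14) (13,15)]
3. After y ≥ 7: [(13,33/4) (14,9) (18,13) (16,14) (13,15)]
4. After y ≤ 17: [(13,33/4) (14,9) (18,13) (16,14) (13,15)]
5. Canonical ring: [(13,33/4) (14,9) (18,13) (16,14) (13,15)]

Clipped polygon: [(13,33/4) (14,9) (18,13) (16,14) (13,15)]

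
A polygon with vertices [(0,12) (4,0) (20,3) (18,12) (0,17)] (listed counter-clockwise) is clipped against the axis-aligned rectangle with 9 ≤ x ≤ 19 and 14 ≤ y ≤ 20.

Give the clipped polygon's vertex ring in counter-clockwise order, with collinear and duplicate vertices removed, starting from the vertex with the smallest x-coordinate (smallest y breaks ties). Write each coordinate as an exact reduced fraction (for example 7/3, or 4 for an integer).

1. After x ≥ 9: [(9,15/16) (20,3) (18,12) (9,29/2)]
2. After x ≤ 19: [(9,15/16) (19,45/16) (19,15/2) (18,12) (9,29/2)]
3. After y ≥ 14: [(9,14) (54/5,14) (9,29/2)]
4. After y ≤ 20: [(9,14) (54/5,14) (9,29/2)]
5. Canonical ring: [(9,14) (54/5,14) (9,29/2)]

Clipped polygon: [(9,14) (54/5,14) (9,29/2)]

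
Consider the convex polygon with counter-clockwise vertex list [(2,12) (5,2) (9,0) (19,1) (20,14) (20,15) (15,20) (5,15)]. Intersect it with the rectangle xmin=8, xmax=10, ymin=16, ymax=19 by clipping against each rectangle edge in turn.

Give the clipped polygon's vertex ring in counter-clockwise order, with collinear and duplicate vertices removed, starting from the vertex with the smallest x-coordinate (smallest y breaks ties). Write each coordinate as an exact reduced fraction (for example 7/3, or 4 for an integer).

1. After x ≥ 8: [(8,1/2) (9,0) (19,1) (20,14) (20,15) (15,20) (8,33/2)]
2. After x ≤ 10: [(8,1/2) (9,0) (10,1/10) (10,35/2) (8,33/2)]
3. After y ≥ 16: [(8,16) (10,16) (10,35/2) (8,33/2)]
4. After y ≤ 19: [(8,16) (10,16) (10,35/2) (8,33/2)]
5. Canonical ring: [(8,16) (10,16) (10,35/2) (8,33/2)]

Clipped polygon: [(8,16) (10,16) (10,35/2) (8,33/2)]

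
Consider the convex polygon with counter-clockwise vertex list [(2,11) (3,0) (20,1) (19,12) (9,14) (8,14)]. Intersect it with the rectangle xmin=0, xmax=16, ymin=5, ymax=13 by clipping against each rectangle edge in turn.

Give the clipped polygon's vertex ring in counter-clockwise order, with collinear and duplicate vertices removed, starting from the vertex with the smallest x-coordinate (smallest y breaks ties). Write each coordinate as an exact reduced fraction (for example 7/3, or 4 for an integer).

1. After x ≥ 0: [(2,11) (3,0) (20,1) (19,12) (9,14) (8,14)]
2. After x ≤ 16: [(2,11) (3,0) (16,13/17) (16,63/5) (9,14) (8,14)]
3. After y ≥ 5: [(2,11) (28/11,5) (16,5) (16,63/5) (9,14) (8,14)]
4. After y ≤ 13: [(6,13) (2,11) (28/11,5) (16,5) (16,63/5) (14,13)]
5. Canonical ring: [(2,11) (28/11,5) (16,5) (16,63/5) (14,13) (6,13)]

Clipped polygon: [(2,11) (28/11,5) (16,5) (16,63/5) (14,13) (6,13)]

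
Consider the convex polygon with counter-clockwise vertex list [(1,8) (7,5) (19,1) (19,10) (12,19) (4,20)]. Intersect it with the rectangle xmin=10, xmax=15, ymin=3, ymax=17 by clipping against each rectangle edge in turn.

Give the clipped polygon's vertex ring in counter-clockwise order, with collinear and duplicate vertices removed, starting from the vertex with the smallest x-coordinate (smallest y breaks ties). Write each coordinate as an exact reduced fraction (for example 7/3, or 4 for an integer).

Clipped polygon: [(10,4) (13,3) (15,3) (15,106/7) (122/9,17) (10,17)]

1. After x ≥ 10: [(10,4) (19,1) (19,10) (12,19) (10,77/4)]
2. After x ≤ 15: [(10,4) (15,7/3) (15,106/7) (12,19) (10,77/4)]
3. After y ≥ 3: [(10,4) (13,3) (15,3) (15,106/7) (12,19) (10,77/4)]
4. After y ≤ 17: [(10,17) (10,4) (13,3) (15,3) (15,106/7) (122/9,17)]
5. Canonical ring: [(10,4) (13,3) (15,3) (15,106/7) (122/9,17) (10,17)]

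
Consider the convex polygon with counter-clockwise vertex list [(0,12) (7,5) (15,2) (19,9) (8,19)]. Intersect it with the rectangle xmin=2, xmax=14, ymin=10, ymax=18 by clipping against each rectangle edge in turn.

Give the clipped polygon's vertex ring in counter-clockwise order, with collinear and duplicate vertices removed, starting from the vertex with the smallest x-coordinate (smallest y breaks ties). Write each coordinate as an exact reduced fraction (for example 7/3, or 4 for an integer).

Clipped polygon: [(2,10) (14,10) (14,149/11) (91/10,18) (48/7,18) (2,55/4)]

1. After x ≥ 2: [(2,55/4) (2,10) (7,5) (15,2) (19,9) (8,19)]
2. After x ≤ 14: [(2,55/4) (2,10) (7,5) (14,19/8) (14,149/11) (8,19)]
3. After y ≥ 10: [(2,55/4) (2,10) (2,10) (14,10) (14,149/11) (8,19)]
4. After y ≤ 18: [(48/7,18) (2,55/4) (2,10) (2,10) (14,10) (14,149/11) (91/10,18)]
5. Canonical ring: [(2,10) (14,10) (14,149/11) (91/10,18) (48/7,18) (2,55/4)]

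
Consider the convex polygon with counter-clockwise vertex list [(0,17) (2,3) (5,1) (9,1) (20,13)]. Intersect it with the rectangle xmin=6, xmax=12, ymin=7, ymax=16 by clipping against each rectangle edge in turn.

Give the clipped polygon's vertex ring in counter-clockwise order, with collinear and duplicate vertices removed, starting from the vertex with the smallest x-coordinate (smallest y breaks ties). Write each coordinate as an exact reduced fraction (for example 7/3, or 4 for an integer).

Clipped polygon: [(6,7) (12,7) (12,73/5) (6,79/5)]

1. After x ≥ 6: [(6,79/5) (6,1) (9,1) (20,13)]
2. After x ≤ 12: [(12,73/5) (6,79/5) (6,1) (9,1) (12,47/11)]
3. After y ≥ 7: [(12,7) (12,73/5) (6,79/5) (6,7)]
4. After y ≤ 16: [(12,7) (12,73/5) (6,79/5) (6,7)]
5. Canonical ring: [(6,7) (12,7) (12,73/5) (6,79/5)]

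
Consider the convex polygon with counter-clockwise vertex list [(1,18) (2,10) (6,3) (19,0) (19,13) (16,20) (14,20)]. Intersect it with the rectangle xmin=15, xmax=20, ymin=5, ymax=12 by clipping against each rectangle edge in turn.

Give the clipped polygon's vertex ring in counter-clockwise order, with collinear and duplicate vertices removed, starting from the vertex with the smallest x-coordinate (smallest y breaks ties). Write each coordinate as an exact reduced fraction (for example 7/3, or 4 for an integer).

1. After x ≥ 15: [(15,12/13) (19,0) (19,13) (16,20) (15,20)]
2. After x ≤ 20: [(15,12/13) (19,0) (19,13) (16,20) (15,20)]
3. After y ≥ 5: [(15,5) (19,5) (19,13) (16,20) (15,20)]
4. After y ≤ 12: [(15,12) (15,5) (19,5) (19,12)]
5. Canonical ring: [(15,5) (19,5) (19,12) (15,12)]

Clipped polygon: [(15,5) (19,5) (19,12) (15,12)]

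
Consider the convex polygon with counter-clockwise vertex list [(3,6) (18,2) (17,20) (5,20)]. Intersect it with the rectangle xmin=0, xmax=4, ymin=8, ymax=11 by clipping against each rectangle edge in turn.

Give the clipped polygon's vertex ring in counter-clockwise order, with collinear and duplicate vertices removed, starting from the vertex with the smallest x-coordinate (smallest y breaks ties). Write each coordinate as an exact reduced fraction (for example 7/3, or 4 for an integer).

1. After x ≥ 0: [(3,6) (18,2) (17,20) (5,20)]
2. After x ≤ 4: [(4,13) (3,6) (4,86/15)]
3. After y ≥ 8: [(4,8) (4,13) (23/7,8)]
4. After y ≤ 11: [(4,8) (4,11) (26/7,11) (23/7,8)]
5. Canonical ring: [(23/7,8) (4,8) (4,11) (26/7,11)]

Clipped polygon: [(23/7,8) (4,8) (4,11) (26/7,11)]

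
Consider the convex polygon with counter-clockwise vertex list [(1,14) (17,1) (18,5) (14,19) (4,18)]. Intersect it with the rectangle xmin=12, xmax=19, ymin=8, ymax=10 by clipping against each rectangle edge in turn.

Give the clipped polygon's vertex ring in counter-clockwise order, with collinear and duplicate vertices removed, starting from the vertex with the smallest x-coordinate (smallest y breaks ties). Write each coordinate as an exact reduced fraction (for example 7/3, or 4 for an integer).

1. After x ≥ 12: [(12,81/16) (17,1) (18,5) (14,19) (12,94/5)]
2. After x ≤ 19: [(12,81/16) (17,1) (18,5) (14,19) (12,94/5)]
3. After y ≥ 8: [(12,8) (120/7,8) (14,19) (12,94/5)]
4. After y ≤ 10: [(12,10) (12,8) (120/7,8) (116/7,10)]
5. Canonical ring: [(12,8) (120/7,8) (116/7,10) (12,10)]

Clipped polygon: [(12,8) (120/7,8) (116/7,10) (12,10)]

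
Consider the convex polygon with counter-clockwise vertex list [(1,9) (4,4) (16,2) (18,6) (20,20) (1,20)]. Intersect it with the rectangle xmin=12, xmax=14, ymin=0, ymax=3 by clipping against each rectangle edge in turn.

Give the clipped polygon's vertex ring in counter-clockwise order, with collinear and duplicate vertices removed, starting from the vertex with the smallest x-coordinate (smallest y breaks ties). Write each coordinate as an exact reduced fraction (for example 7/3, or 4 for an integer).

1. After x ≥ 12: [(12,8/3) (16,2) (18,6) (20,20) (12,20)]
2. After x ≤ 14: [(12,8/3) (14,7/3) (14,20) (12,20)]
3. After y ≥ 0: [(12,8/3) (14,7/3) (14,20) (12,20)]
4. After y ≤ 3: [(12,3) (12,8/3) (14,7/3) (14,3)]
5. Canonical ring: [(12,8/3) (14,7/3) (14,3) (12,3)]

Clipped polygon: [(12,8/3) (14,7/3) (14,3) (12,3)]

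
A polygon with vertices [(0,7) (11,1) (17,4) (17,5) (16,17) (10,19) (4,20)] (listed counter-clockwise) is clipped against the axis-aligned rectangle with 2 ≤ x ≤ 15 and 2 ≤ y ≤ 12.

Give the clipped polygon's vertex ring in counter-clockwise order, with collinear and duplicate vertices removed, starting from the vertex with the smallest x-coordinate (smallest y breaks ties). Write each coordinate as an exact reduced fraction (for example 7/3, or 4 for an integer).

1. After x ≥ 2: [(2,27/2) (2,65/11) (11,1) (17,4) (17,5) (16,17) (10,19) (4,20)]
2. After x ≤ 15: [(2,27/2) (2,65/11) (11,1) (15,3) (15,52/3) (10,19) (4,20)]
3. After y ≥ 2: [(2,27/2) (2,65/11) (55/6,2) (13,2) (15,3) (15,52/3) (10,19) (4,20)]
4. After y ≤ 12: [(2,12) (2,65/11) (55/6,2) (13,2) (15,3) (15,12)]
5. Canonical ring: [(2,65/11) (55/6,2) (13,2) (15,3) (15,12) (2,12)]

Clipped polygon: [(2,65/11) (55/6,2) (13,2) (15,3) (15,12) (2,12)]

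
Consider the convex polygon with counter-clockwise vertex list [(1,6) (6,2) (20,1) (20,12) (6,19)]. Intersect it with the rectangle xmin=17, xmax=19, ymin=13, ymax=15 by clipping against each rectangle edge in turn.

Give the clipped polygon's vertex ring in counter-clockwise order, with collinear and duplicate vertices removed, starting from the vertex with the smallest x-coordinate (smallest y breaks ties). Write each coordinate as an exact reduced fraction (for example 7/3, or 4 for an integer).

1. After x ≥ 17: [(17,17/14) (20,1) (20,12) (17,27/2)]
2. After x ≤ 19: [(17,17/14) (19,15/14) (19,25/2) (17,27/2)]
3. After y ≥ 13: [(17,13) (18,13) (17,27/2)]
4. After y ≤ 15: [(17,13) (18,13) (17,27/2)]
5. Canonical ring: [(17,13) (18,13) (17,27/2)]

Clipped polygon: [(17,13) (18,13) (17,27/2)]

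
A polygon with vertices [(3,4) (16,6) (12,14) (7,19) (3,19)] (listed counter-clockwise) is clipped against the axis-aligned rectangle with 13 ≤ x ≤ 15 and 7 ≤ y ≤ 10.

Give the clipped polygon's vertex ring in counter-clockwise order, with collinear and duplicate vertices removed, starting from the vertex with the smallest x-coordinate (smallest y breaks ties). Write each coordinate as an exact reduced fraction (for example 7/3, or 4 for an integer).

1. After x ≥ 13: [(13,72/13) (16,6) (13,12)]
2. After x ≤ 15: [(13,72/13) (15,76/13) (15,8) (13,12)]
3. After y ≥ 7: [(13,7) (15,7) (15,8) (13,12)]
4. After y ≤ 10: [(13,10) (13,7) (15,7) (15,8) (14,10)]
5. Canonical ring: [(13,7) (15,7) (15,8) (14,10) (13,10)]

Clipped polygon: [(13,7) (15,7) (15,8) (14,10) (13,10)]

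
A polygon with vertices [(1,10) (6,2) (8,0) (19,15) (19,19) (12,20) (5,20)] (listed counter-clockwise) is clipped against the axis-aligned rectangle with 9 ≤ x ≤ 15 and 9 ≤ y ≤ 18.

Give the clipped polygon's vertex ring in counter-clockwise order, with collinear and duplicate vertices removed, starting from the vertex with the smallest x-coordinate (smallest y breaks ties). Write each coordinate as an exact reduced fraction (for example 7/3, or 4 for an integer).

1. After x ≥ 9: [(9,15/11) (19,15) (19,19) (12,20) (9,20)]
2. After x ≤ 15: [(9,15/11) (15,105/11) (15,137/7) (12,20) (9,20)]
3. After y ≥ 9: [(9,9) (73/5,9) (15,105/11) (15,137/7) (12,20) (9,20)]
4. After y ≤ 18: [(9,18) (9,9) (73/5,9) (15,105/11) (15,18)]
5. Canonical ring: [(9,9) (73/5,9) (15,105/11) (15,18) (9,18)]

Clipped polygon: [(9,9) (73/5,9) (15,105/11) (15,18) (9,18)]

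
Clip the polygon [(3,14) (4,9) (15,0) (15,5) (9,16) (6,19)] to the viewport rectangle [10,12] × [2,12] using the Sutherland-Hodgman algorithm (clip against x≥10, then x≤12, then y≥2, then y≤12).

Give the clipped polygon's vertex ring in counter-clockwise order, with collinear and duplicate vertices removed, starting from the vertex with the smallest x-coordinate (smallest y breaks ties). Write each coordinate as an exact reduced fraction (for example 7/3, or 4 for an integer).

1. After x ≥ 10: [(10,45/11) (15,0) (15,5) (10,85/6)]
2. After x ≤ 12: [(10,45/11) (12,27/11) (12,21/2) (10,85/6)]
3. After y ≥ 2: [(10,45/11) (12,27/11) (12,21/2) (10,85/6)]
4. After y ≤ 12: [(10,12) (10,45/11) (12,27/11) (12,21/2) (123/11,12)]
5. Canonical ring: [(10,45/11) (12,27/11) (12,21/2) (123/11,12) (10,12)]

Clipped polygon: [(10,45/11) (12,27/11) (12,21/2) (123/11,12) (10,12)]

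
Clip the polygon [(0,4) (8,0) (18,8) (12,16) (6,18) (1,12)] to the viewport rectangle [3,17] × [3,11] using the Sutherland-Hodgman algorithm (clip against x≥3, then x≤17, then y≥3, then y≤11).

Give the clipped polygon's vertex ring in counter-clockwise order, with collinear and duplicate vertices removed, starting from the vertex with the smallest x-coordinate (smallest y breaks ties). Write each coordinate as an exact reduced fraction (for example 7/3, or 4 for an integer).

1. After x ≥ 3: [(3,5/2) (8,0) (18,8) (12,16) (6,18) (3,72/5)]
2. After x ≤ 17: [(3,5/2) (8,0) (17,36/5) (17,28/3) (12,16) (6,18) (3,72/5)]
3. After y ≥ 3: [(3,3) (47/4,3) (17,36/5) (17,28/3) (12,16) (6,18) (3,72/5)]
4. After y ≤ 11: [(3,11) (3,3) (47/4,3) (17,36/5) (17,28/3) (63/4,11)]
5. Canonical ring: [(3,3) (47/4,3) (17,36/5) (17,28/3) (63/4,11) (3,11)]

Clipped polygon: [(3,3) (47/4,3) (17,36/5) (17,28/3) (63/4,11) (3,11)]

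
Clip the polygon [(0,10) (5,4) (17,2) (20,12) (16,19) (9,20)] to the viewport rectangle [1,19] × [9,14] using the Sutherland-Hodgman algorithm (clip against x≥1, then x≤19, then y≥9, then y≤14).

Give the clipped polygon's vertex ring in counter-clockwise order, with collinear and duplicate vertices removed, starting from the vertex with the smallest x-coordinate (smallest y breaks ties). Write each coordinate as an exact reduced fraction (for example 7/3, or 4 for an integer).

1. After x ≥ 1: [(1,100/9) (1,44/5) (5,4) (17,2) (20,12) (16,19) (9,20)]
2. After x ≤ 19: [(1,100/9) (1,44/5) (5,4) (17,2) (19,26/3) (19,55/4) (16,19) (9,20)]
3. After y ≥ 9: [(1,100/9) (1,9) (19,9) (19,55/4) (16,19) (9,20)]
4. After y ≤ 14: [(18/5,14) (1,100/9) (1,9) (19,9) (19,55/4) (132/7,14)]
5. Canonical ring: [(1,9) (19,9) (19,55/4) (132/7,14) (18/5,14) (1,100/9)]

Clipped polygon: [(1,9) (19,9) (19,55/4) (132/7,14) (18/5,14) (1,100/9)]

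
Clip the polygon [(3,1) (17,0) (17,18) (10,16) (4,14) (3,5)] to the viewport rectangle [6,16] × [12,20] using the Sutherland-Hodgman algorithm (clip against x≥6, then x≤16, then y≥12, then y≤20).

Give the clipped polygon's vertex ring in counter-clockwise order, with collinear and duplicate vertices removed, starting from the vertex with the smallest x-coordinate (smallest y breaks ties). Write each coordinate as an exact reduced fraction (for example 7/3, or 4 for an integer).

Clipped polygon: [(6,12) (16,12) (16,124/7) (10,16) (6,44/3)]

1. After x ≥ 6: [(6,11/14) (17,0) (17,18) (10,16) (6,44/3)]
2. After x ≤ 16: [(6,11/14) (16,1/14) (16,124/7) (10,16) (6,44/3)]
3. After y ≥ 12: [(6,12) (16,12) (16,124/7) (10,16) (6,44/3)]
4. After y ≤ 20: [(6,12) (16,12) (16,124/7) (10,16) (6,44/3)]
5. Canonical ring: [(6,12) (16,12) (16,124/7) (10,16) (6,44/3)]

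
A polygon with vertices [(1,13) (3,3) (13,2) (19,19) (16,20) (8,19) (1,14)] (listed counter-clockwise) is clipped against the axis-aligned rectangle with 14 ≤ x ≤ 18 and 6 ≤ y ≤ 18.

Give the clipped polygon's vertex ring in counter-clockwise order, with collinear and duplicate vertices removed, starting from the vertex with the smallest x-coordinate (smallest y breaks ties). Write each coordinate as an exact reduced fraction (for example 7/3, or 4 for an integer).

1. After x ≥ 14: [(14,29/6) (19,19) (16,20) (14,79/4)]
2. After x ≤ 18: [(14,29/6) (18,97/6) (18,58/3) (16,20) (14,79/4)]
3. After y ≥ 6: [(14,6) (245/17,6) (18,97/6) (18,58/3) (16,20) (14,79/4)]
4. After y ≤ 18: [(14,18) (14,6) (245/17,6) (18,97/6) (18,18)]
5. Canonical ring: [(14,6) (245/17,6) (18,97/6) (18,18) (14,18)]

Clipped polygon: [(14,6) (245/17,6) (18,97/6) (18,18) (14,18)]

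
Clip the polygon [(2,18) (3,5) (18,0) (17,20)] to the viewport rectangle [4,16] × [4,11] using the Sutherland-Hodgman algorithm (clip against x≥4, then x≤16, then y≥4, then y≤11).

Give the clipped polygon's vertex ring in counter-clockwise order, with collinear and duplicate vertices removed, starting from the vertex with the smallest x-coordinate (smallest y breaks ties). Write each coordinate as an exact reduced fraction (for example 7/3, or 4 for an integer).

1. After x ≥ 4: [(4,274/15) (4,14/3) (18,0) (17,20)]
2. After x ≤ 16: [(16,298/15) (4,274/15) (4,14/3) (16,2/3)]
3. After y ≥ 4: [(16,4) (16,298/15) (4,274/15) (4,14/3) (6,4)]
4. After y ≤ 11: [(16,4) (16,11) (4,11) (4,14/3) (6,4)]
5. Canonical ring: [(4,14/3) (6,4) (16,4) (16,11) (4,11)]

Clipped polygon: [(4,14/3) (6,4) (16,4) (16,11) (4,11)]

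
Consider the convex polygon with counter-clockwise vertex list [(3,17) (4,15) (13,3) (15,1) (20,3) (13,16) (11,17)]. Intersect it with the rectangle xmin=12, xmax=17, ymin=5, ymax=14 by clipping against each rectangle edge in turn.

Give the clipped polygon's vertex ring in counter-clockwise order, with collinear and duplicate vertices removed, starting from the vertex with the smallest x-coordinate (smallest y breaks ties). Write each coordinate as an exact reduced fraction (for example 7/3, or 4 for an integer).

1. After x ≥ 12: [(12,13/3) (13,3) (15,1) (20,3) (13,16) (12,33/2)]
2. After x ≤ 17: [(12,13/3) (13,3) (15,1) (17,9/5) (17,60/7) (13,16) (12,33/2)]
3. After y ≥ 5: [(12,5) (17,5) (17,60/7) (13,16) (12,33/2)]
4. After y ≤ 14: [(12,14) (12,5) (17,5) (17,60/7) (183/13,14)]
5. Canonical ring: [(12,5) (17,5) (17,60/7) (183/13,14) (12,14)]

Clipped polygon: [(12,5) (17,5) (17,60/7) (183/13,14) (12,14)]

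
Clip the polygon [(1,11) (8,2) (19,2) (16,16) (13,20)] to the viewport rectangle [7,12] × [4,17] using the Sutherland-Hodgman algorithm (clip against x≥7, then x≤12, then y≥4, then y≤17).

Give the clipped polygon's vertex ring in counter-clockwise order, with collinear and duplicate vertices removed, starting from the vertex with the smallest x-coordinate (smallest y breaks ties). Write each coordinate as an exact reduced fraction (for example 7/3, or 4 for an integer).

1. After x ≥ 7: [(7,31/2) (7,23/7) (8,2) (19,2) (16,16) (13,20)]
2. After x ≤ 12: [(12,77/4) (7,31/2) (7,23/7) (8,2) (12,2)]
3. After y ≥ 4: [(12,4) (12,77/4) (7,31/2) (7,4)]
4. After y ≤ 17: [(12,4) (12,17) (9,17) (7,31/2) (7,4)]
5. Canonical ring: [(7,4) (12,4) (12,17) (9,17) (7,31/2)]

Clipped polygon: [(7,4) (12,4) (12,17) (9,17) (7,31/2)]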